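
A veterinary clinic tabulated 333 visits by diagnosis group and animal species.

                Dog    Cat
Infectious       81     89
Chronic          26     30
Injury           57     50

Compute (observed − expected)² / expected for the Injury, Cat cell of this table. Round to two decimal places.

Row total (Injury) = 107; column total (Cat) = 169; N = 333.
Expected count E = 107 × 169 / 333 = 54.303.
Contribution = (O − E)²/E = (50 − 54.303)² / 54.303 = 0.34.

0.34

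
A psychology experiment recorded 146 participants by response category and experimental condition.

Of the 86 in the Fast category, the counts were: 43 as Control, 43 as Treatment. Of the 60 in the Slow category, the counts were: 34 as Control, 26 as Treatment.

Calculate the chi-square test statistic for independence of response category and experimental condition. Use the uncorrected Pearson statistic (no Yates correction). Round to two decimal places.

0.63

Row totals: 86, 60. Column totals: 77, 69. Grand total N = 146.
Expected counts (row total × column total / N):
  Fast, Control: 86×77/146 = 45.356
  Fast, Treatment: 86×69/146 = 40.644
  Slow, Control: 60×77/146 = 31.644
  Slow, Treatment: 60×69/146 = 28.356
Contributions (O − E)²/E:
  (43 − 45.356)²/45.356 = 0.1224
  (43 − 40.644)²/40.644 = 0.1366
  (34 − 31.644)²/31.644 = 0.1754
  (26 − 28.356)²/28.356 = 0.1958
χ² = 0.1224 + 0.1366 + 0.1754 + 0.1958 = 0.63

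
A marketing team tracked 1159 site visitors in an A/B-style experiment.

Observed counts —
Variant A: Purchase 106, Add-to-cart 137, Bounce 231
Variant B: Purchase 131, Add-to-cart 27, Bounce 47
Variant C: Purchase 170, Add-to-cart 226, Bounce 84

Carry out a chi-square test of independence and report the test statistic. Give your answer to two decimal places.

204.80

Row totals: 474, 205, 480. Column totals: 407, 390, 362. Grand total N = 1159.
Expected counts (row total × column total / N):
  Variant A, Purchase: 474×407/1159 = 166.4521
  Variant A, Add-to-cart: 474×390/1159 = 159.4996
  Variant A, Bounce: 474×362/1159 = 148.0483
  Variant B, Purchase: 205×407/1159 = 71.9888
  Variant B, Add-to-cart: 205×390/1159 = 68.9819
  Variant B, Bounce: 205×362/1159 = 64.0293
  Variant C, Purchase: 480×407/1159 = 168.5591
  Variant C, Add-to-cart: 480×390/1159 = 161.5186
  Variant C, Bounce: 480×362/1159 = 149.9223
Contributions (O − E)²/E:
  (106 − 166.4521)²/166.4521 = 21.9550
  (137 − 159.4996)²/159.4996 = 3.1739
  (231 − 148.0483)²/148.0483 = 46.4780
  (131 − 71.9888)²/71.9888 = 48.3731
  (27 − 68.9819)²/68.9819 = 25.5499
  (47 − 64.0293)²/64.0293 = 4.5291
  (170 − 168.5591)²/168.5591 = 0.0123
  (226 − 161.5186)²/161.5186 = 25.7422
  (84 − 149.9223)²/149.9223 = 28.9867
χ² = 21.9550 + 3.1739 + 46.4780 + 48.3731 + 25.5499 + 4.5291 + 0.0123 + 25.7422 + 28.9867 = 204.80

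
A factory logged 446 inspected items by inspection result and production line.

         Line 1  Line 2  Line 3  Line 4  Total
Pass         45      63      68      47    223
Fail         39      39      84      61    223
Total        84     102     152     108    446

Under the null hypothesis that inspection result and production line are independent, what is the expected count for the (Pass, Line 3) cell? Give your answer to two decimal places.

Row total (Pass) = 223; column total (Line 3) = 152; grand total N = 446.
Expected count = (row total × column total) / N = 223 × 152 / 446 = 76.00.

76.00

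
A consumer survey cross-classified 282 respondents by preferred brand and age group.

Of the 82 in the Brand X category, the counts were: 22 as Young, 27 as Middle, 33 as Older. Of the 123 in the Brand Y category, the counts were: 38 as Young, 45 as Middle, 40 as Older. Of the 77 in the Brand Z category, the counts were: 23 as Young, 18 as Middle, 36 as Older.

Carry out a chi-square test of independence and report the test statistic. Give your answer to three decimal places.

Row totals: 82, 123, 77. Column totals: 83, 90, 109. Grand total N = 282.
Expected counts (row total × column total / N):
  Brand X, Young: 82×83/282 = 24.1348
  Brand X, Middle: 82×90/282 = 26.1702
  Brand X, Older: 82×109/282 = 31.6950
  Brand Y, Young: 123×83/282 = 36.2021
  Brand Y, Middle: 123×90/282 = 39.2553
  Brand Y, Older: 123×109/282 = 47.5426
  Brand Z, Young: 77×83/282 = 22.6631
  Brand Z, Middle: 77×90/282 = 24.5745
  Brand Z, Older: 77×109/282 = 29.7624
Contributions (O − E)²/E:
  (22 − 24.1348)²/24.1348 = 0.1888
  (27 − 26.1702)²/26.1702 = 0.0263
  (33 − 31.6950)²/31.6950 = 0.0537
  (38 − 36.2021)²/36.2021 = 0.0893
  (45 − 39.2553)²/39.2553 = 0.8407
  (40 − 47.5426)²/47.5426 = 1.1966
  (23 − 22.6631)²/22.6631 = 0.0050
  (18 − 24.5745)²/24.5745 = 1.7589
  (36 − 29.7624)²/29.7624 = 1.3073
χ² = 0.1888 + 0.0263 + 0.0537 + 0.0893 + 0.8407 + 1.1966 + 0.0050 + 1.7589 + 1.3073 = 5.467

5.467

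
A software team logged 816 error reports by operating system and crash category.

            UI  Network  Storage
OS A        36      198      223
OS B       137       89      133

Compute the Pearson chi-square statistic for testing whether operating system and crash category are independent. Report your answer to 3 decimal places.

Row totals: 457, 359. Column totals: 173, 287, 356. Grand total N = 816.
Expected counts (row total × column total / N):
  OS A, UI: 457×173/816 = 96.8885
  OS A, Network: 457×287/816 = 160.7341
  OS A, Storage: 457×356/816 = 199.3775
  OS B, UI: 359×173/816 = 76.1115
  OS B, Network: 359×287/816 = 126.2659
  OS B, Storage: 359×356/816 = 156.6225
Contributions (O − E)²/E:
  (36 − 96.8885)²/96.8885 = 38.2647
  (198 − 160.7341)²/160.7341 = 8.6400
  (223 − 199.3775)²/199.3775 = 2.7988
  (137 − 76.1115)²/76.1115 = 48.7102
  (89 − 126.2659)²/126.2659 = 10.9986
  (133 − 156.6225)²/156.6225 = 3.5629
χ² = 38.2647 + 8.6400 + 2.7988 + 48.7102 + 10.9986 + 3.5629 = 112.975

112.975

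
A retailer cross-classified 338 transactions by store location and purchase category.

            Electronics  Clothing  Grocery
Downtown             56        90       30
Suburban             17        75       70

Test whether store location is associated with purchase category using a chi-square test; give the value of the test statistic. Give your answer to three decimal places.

Row totals: 176, 162. Column totals: 73, 165, 100. Grand total N = 338.
Expected counts (row total × column total / N):
  Downtown, Electronics: 176×73/338 = 38.0118
  Downtown, Clothing: 176×165/338 = 85.9172
  Downtown, Grocery: 176×100/338 = 52.0710
  Suburban, Electronics: 162×73/338 = 34.9882
  Suburban, Clothing: 162×165/338 = 79.0828
  Suburban, Grocery: 162×100/338 = 47.9290
Contributions (O − E)²/E:
  (56 − 38.0118)²/38.0118 = 8.5125
  (90 − 85.9172)²/85.9172 = 0.1940
  (30 − 52.0710)²/52.0710 = 9.3551
  (17 − 34.9882)²/34.9882 = 9.2481
  (75 − 79.0828)²/79.0828 = 0.2108
  (70 − 47.9290)²/47.9290 = 10.1636
χ² = 8.5125 + 0.1940 + 9.3551 + 9.2481 + 0.2108 + 10.1636 = 37.684

37.684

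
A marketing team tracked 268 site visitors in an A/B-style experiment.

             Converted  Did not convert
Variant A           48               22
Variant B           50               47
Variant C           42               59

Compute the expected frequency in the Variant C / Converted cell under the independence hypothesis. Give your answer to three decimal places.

Row total (Variant C) = 101; column total (Converted) = 140; grand total N = 268.
Expected count = (row total × column total) / N = 101 × 140 / 268 = 52.761.

52.761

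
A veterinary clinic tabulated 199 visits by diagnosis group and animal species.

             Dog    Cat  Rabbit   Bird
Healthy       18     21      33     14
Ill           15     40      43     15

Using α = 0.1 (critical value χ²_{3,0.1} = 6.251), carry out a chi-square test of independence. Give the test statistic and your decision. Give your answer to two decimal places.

3.95; fail to reject H₀

Row totals: 86, 113. Column totals: 33, 61, 76, 29. Grand total N = 199.
Expected counts (row total × column total / N):
  Healthy, Dog: 86×33/199 = 14.261
  Healthy, Cat: 86×61/199 = 26.362
  Healthy, Rabbit: 86×76/199 = 32.844
  Healthy, Bird: 86×29/199 = 12.533
  Ill, Dog: 113×33/199 = 18.739
  Ill, Cat: 113×61/199 = 34.638
  Ill, Rabbit: 113×76/199 = 43.156
  Ill, Bird: 113×29/199 = 16.467
Contributions (O − E)²/E:
  (18 − 14.261)²/14.261 = 0.9803
  (21 − 26.362)²/26.362 = 1.0906
  (33 − 32.844)²/32.844 = 0.0007
  (14 − 12.533)²/12.533 = 0.1717
  (15 − 18.739)²/18.739 = 0.7460
  (40 − 34.638)²/34.638 = 0.8300
  (43 − 43.156)²/43.156 = 0.0006
  (15 − 16.467)²/16.467 = 0.1307
χ² = 0.9803 + 1.0906 + 0.0007 + 0.1717 + 0.7460 + 0.8300 + 0.0006 + 0.1307 = 3.95
df = (2−1)(4−1) = 3. Since 3.95 < 6.251, fail to reject the null hypothesis of independence at α = 0.1.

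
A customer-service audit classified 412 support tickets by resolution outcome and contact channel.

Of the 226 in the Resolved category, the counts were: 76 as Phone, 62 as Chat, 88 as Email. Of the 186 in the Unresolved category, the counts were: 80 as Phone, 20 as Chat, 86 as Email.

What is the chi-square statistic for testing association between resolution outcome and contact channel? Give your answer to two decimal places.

Row totals: 226, 186. Column totals: 156, 82, 174. Grand total N = 412.
Expected counts (row total × column total / N):
  Resolved, Phone: 226×156/412 = 85.573
  Resolved, Chat: 226×82/412 = 44.981
  Resolved, Email: 226×174/412 = 95.447
  Unresolved, Phone: 186×156/412 = 70.427
  Unresolved, Chat: 186×82/412 = 37.019
  Unresolved, Email: 186×174/412 = 78.553
Contributions (O − E)²/E:
  (76 − 85.573)²/85.573 = 1.0709
  (62 − 44.981)²/44.981 = 6.4393
  (88 − 95.447)²/95.447 = 0.5810
  (80 − 70.427)²/70.427 = 1.3012
  (20 − 37.019)²/37.019 = 7.8243
  (86 − 78.553)²/78.553 = 0.7060
χ² = 1.0709 + 6.4393 + 0.5810 + 1.3012 + 7.8243 + 0.7060 = 17.92

17.92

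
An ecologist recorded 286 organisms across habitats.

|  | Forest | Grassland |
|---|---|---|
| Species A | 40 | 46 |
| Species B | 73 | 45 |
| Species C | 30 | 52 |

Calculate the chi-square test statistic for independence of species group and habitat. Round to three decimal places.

12.965

Row totals: 86, 118, 82. Column totals: 143, 143. Grand total N = 286.
Expected counts (row total × column total / N):
  Species A, Forest: 86×143/286 = 43.0000
  Species A, Grassland: 86×143/286 = 43.0000
  Species B, Forest: 118×143/286 = 59.0000
  Species B, Grassland: 118×143/286 = 59.0000
  Species C, Forest: 82×143/286 = 41.0000
  Species C, Grassland: 82×143/286 = 41.0000
Contributions (O − E)²/E:
  (40 − 43.0000)²/43.0000 = 0.2093
  (46 − 43.0000)²/43.0000 = 0.2093
  (73 − 59.0000)²/59.0000 = 3.3220
  (45 − 59.0000)²/59.0000 = 3.3220
  (30 − 41.0000)²/41.0000 = 2.9512
  (52 − 41.0000)²/41.0000 = 2.9512
χ² = 0.2093 + 0.2093 + 3.3220 + 3.3220 + 2.9512 + 2.9512 = 12.965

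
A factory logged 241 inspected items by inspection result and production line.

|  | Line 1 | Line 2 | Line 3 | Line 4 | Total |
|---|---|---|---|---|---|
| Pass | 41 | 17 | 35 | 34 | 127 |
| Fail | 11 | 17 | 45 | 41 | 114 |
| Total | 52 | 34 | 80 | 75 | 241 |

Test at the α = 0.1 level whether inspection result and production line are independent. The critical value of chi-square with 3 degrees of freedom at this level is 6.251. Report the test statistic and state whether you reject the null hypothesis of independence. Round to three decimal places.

Grand total N = 241.
Expected counts (row total × column total / N):
  Pass, Line 1: 127×52/241 = 27.4025
  Pass, Line 2: 127×34/241 = 17.9170
  Pass, Line 3: 127×80/241 = 42.1577
  Pass, Line 4: 127×75/241 = 39.5228
  Fail, Line 1: 114×52/241 = 24.5975
  Fail, Line 2: 114×34/241 = 16.0830
  Fail, Line 3: 114×80/241 = 37.8423
  Fail, Line 4: 114×75/241 = 35.4772
Contributions (O − E)²/E:
  (41 − 27.4025)²/27.4025 = 6.7473
  (17 − 17.9170)²/17.9170 = 0.0469
  (35 − 42.1577)²/42.1577 = 1.2153
  (34 − 39.5228)²/39.5228 = 0.7717
  (11 − 24.5975)²/24.5975 = 7.5167
  (17 − 16.0830)²/16.0830 = 0.0523
  (45 − 37.8423)²/37.8423 = 1.3538
  (41 − 35.4772)²/35.4772 = 0.8597
χ² = 6.7473 + 0.0469 + 1.2153 + 0.7717 + 7.5167 + 0.0523 + 1.3538 + 0.8597 = 18.564
df = (2−1)(4−1) = 3. Since 18.564 > 6.251, reject the null hypothesis of independence at α = 0.1.

18.564; reject H₀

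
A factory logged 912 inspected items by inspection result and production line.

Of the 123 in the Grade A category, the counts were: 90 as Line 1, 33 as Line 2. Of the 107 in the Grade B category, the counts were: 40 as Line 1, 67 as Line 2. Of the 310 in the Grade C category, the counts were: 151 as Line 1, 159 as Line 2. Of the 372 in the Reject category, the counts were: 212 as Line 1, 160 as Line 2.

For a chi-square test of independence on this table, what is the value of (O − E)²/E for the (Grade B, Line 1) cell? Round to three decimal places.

5.503

Row total (Grade B) = 107; column total (Line 1) = 493; N = 912.
Expected count E = 107 × 493 / 912 = 57.8410.
Contribution = (O − E)²/E = (40 − 57.8410)² / 57.8410 = 5.503.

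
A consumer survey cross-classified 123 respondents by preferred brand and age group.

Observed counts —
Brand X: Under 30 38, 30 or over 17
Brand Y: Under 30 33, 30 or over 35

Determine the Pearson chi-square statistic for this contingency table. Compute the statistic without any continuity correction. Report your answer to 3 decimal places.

Row totals: 55, 68. Column totals: 71, 52. Grand total N = 123.
Expected counts (row total × column total / N):
  Brand X, Under 30: 55×71/123 = 31.7480
  Brand X, 30 or over: 55×52/123 = 23.2520
  Brand Y, Under 30: 68×71/123 = 39.2520
  Brand Y, 30 or over: 68×52/123 = 28.7480
Contributions (O − E)²/E:
  (38 − 31.7480)²/31.7480 = 1.2312
  (17 − 23.2520)²/23.2520 = 1.6810
  (33 − 39.2520)²/39.2520 = 0.9958
  (35 − 28.7480)²/28.7480 = 1.3597
χ² = 1.2312 + 1.6810 + 0.9958 + 1.3597 = 5.268

5.268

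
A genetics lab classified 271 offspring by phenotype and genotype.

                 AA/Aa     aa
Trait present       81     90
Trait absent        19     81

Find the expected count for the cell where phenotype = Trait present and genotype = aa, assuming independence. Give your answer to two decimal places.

107.90

Row total (Trait present) = 171; column total (aa) = 171; grand total N = 271.
Expected count = (row total × column total) / N = 171 × 171 / 271 = 107.90.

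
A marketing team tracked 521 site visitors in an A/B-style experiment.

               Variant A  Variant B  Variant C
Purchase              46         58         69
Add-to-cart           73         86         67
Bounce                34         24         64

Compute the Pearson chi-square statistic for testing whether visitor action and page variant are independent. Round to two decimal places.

20.54

Row totals: 173, 226, 122. Column totals: 153, 168, 200. Grand total N = 521.
Expected counts (row total × column total / N):
  Purchase, Variant A: 173×153/521 = 50.804
  Purchase, Variant B: 173×168/521 = 55.785
  Purchase, Variant C: 173×200/521 = 66.411
  Add-to-cart, Variant A: 226×153/521 = 66.369
  Add-to-cart, Variant B: 226×168/521 = 72.875
  Add-to-cart, Variant C: 226×200/521 = 86.756
  Bounce, Variant A: 122×153/521 = 35.827
  Bounce, Variant B: 122×168/521 = 39.340
  Bounce, Variant C: 122×200/521 = 46.833
Contributions (O − E)²/E:
  (46 − 50.804)²/50.804 = 0.4543
  (58 − 55.785)²/55.785 = 0.0879
  (69 − 66.411)²/66.411 = 0.1009
  (73 − 66.369)²/66.369 = 0.6625
  (86 − 72.875)²/72.875 = 2.3639
  (67 − 86.756)²/86.756 = 4.4988
  (34 − 35.827)²/35.827 = 0.0932
  (24 − 39.340)²/39.340 = 5.9816
  (64 − 46.833)²/46.833 = 6.2927
χ² = 0.4543 + 0.0879 + 0.1009 + 0.6625 + 2.3639 + 4.4988 + 0.0932 + 5.9816 + 6.2927 = 20.54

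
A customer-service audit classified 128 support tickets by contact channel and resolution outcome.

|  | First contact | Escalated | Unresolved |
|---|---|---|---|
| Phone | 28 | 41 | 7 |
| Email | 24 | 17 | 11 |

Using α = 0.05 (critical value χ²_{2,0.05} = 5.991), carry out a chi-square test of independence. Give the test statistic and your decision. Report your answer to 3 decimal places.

Row totals: 76, 52. Column totals: 52, 58, 18. Grand total N = 128.
Expected counts (row total × column total / N):
  Phone, First contact: 76×52/128 = 30.8750
  Phone, Escalated: 76×58/128 = 34.4375
  Phone, Unresolved: 76×18/128 = 10.6875
  Email, First contact: 52×52/128 = 21.1250
  Email, Escalated: 52×58/128 = 23.5625
  Email, Unresolved: 52×18/128 = 7.3125
Contributions (O − E)²/E:
  (28 − 30.8750)²/30.8750 = 0.2677
  (41 − 34.4375)²/34.4375 = 1.2506
  (7 − 10.6875)²/10.6875 = 1.2723
  (24 − 21.1250)²/21.1250 = 0.3913
  (17 − 23.5625)²/23.5625 = 1.8278
  (11 − 7.3125)²/7.3125 = 1.8595
χ² = 0.2677 + 1.2506 + 1.2723 + 0.3913 + 1.8278 + 1.8595 = 6.869
df = (2−1)(3−1) = 2. Since 6.869 > 5.991, reject the null hypothesis of independence at α = 0.05.

6.869; reject H₀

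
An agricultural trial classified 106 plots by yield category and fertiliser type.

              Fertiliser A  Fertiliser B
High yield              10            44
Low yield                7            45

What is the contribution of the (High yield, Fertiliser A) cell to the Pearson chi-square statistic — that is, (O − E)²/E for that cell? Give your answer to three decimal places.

0.207

Row total (High yield) = 54; column total (Fertiliser A) = 17; N = 106.
Expected count E = 54 × 17 / 106 = 8.6604.
Contribution = (O − E)²/E = (10 − 8.6604)² / 8.6604 = 0.207.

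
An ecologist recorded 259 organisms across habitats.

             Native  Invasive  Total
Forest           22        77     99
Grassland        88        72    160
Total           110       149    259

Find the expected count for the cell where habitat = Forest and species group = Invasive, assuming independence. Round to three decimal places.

56.954

Row total (Forest) = 99; column total (Invasive) = 149; grand total N = 259.
Expected count = (row total × column total) / N = 99 × 149 / 259 = 56.954.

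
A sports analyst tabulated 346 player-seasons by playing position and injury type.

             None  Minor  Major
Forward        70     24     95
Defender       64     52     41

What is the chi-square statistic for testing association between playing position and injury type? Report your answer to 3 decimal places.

Row totals: 189, 157. Column totals: 134, 76, 136. Grand total N = 346.
Expected counts (row total × column total / N):
  Forward, None: 189×134/346 = 73.1965
  Forward, Minor: 189×76/346 = 41.5145
  Forward, Major: 189×136/346 = 74.2890
  Defender, None: 157×134/346 = 60.8035
  Defender, Minor: 157×76/346 = 34.4855
  Defender, Major: 157×136/346 = 61.7110
Contributions (O − E)²/E:
  (70 − 73.1965)²/73.1965 = 0.1396
  (24 − 41.5145)²/41.5145 = 7.3892
  (95 − 74.2890)²/74.2890 = 5.7740
  (64 − 60.8035)²/60.8035 = 0.1680
  (52 − 34.4855)²/34.4855 = 8.8953
  (41 − 61.7110)²/61.7110 = 6.9509
χ² = 0.1396 + 7.3892 + 5.7740 + 0.1680 + 8.8953 + 6.9509 = 29.317

29.317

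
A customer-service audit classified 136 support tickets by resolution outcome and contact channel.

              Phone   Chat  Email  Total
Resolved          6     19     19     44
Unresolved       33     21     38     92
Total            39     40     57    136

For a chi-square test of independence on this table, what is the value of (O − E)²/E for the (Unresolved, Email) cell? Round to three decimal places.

Row total (Unresolved) = 92; column total (Email) = 57; N = 136.
Expected count E = 92 × 57 / 136 = 38.5588.
Contribution = (O − E)²/E = (38 − 38.5588)² / 38.5588 = 0.008.

0.008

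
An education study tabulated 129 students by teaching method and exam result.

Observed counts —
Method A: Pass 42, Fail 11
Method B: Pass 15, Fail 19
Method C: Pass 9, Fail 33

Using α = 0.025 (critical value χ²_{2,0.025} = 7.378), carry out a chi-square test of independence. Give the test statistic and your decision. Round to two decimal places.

32.26; reject H₀

Row totals: 53, 34, 42. Column totals: 66, 63. Grand total N = 129.
Expected counts (row total × column total / N):
  Method A, Pass: 53×66/129 = 27.116
  Method A, Fail: 53×63/129 = 25.884
  Method B, Pass: 34×66/129 = 17.395
  Method B, Fail: 34×63/129 = 16.605
  Method C, Pass: 42×66/129 = 21.488
  Method C, Fail: 42×63/129 = 20.512
Contributions (O − E)²/E:
  (42 − 27.116)²/27.116 = 8.1698
  (11 − 25.884)²/25.884 = 8.5587
  (15 − 17.395)²/17.395 = 0.3298
  (19 − 16.605)²/16.605 = 0.3454
  (9 − 21.488)²/21.488 = 7.2575
  (33 − 20.512)²/20.512 = 7.6029
χ² = 8.1698 + 8.5587 + 0.3298 + 0.3454 + 7.2575 + 7.6029 = 32.26
df = (3−1)(2−1) = 2. Since 32.26 > 7.378, reject the null hypothesis of independence at α = 0.025.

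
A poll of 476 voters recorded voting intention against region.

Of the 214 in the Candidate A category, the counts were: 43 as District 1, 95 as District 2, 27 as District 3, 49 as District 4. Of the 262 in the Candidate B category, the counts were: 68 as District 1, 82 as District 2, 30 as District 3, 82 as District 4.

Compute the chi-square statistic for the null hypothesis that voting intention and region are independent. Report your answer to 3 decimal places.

Row totals: 214, 262. Column totals: 111, 177, 57, 131. Grand total N = 476.
Expected counts (row total × column total / N):
  Candidate A, District 1: 214×111/476 = 49.9034
  Candidate A, District 2: 214×177/476 = 79.5756
  Candidate A, District 3: 214×57/476 = 25.6261
  Candidate A, District 4: 214×131/476 = 58.8950
  Candidate B, District 1: 262×111/476 = 61.0966
  Candidate B, District 2: 262×177/476 = 97.4244
  Candidate B, District 3: 262×57/476 = 31.3739
  Candidate B, District 4: 262×131/476 = 72.1050
Contributions (O − E)²/E:
  (43 − 49.9034)²/49.9034 = 0.9550
  (95 − 79.5756)²/79.5756 = 2.9898
  (27 − 25.6261)²/25.6261 = 0.0737
  (49 − 58.8950)²/58.8950 = 1.6625
  (68 − 61.0966)²/61.0966 = 0.7800
  (82 − 97.4244)²/97.4244 = 2.4420
  (30 − 31.3739)²/31.3739 = 0.0602
  (82 − 72.1050)²/72.1050 = 1.3579
χ² = 0.9550 + 2.9898 + 0.0737 + 1.6625 + 0.7800 + 2.4420 + 0.0602 + 1.3579 = 10.321

10.321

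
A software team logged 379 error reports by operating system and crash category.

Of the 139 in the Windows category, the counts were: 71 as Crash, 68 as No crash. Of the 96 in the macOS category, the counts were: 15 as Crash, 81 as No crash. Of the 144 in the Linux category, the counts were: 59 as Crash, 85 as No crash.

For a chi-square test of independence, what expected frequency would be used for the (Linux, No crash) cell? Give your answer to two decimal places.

Row total (Linux) = 144; column total (No crash) = 234; grand total N = 379.
Expected count = (row total × column total) / N = 144 × 234 / 379 = 88.91.

88.91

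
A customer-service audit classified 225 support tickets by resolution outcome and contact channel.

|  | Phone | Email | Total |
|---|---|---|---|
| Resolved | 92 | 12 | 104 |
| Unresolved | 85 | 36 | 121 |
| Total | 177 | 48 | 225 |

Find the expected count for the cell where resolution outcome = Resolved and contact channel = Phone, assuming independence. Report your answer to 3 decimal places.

81.813

Row total (Resolved) = 104; column total (Phone) = 177; grand total N = 225.
Expected count = (row total × column total) / N = 104 × 177 / 225 = 81.813.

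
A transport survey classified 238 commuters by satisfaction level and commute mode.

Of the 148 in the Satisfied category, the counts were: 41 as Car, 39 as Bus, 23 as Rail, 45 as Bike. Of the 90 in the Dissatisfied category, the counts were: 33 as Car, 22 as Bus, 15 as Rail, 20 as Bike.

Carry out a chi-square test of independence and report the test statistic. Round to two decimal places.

Row totals: 148, 90. Column totals: 74, 61, 38, 65. Grand total N = 238.
Expected counts (row total × column total / N):
  Satisfied, Car: 148×74/238 = 46.017
  Satisfied, Bus: 148×61/238 = 37.933
  Satisfied, Rail: 148×38/238 = 23.630
  Satisfied, Bike: 148×65/238 = 40.420
  Dissatisfied, Car: 90×74/238 = 27.983
  Dissatisfied, Bus: 90×61/238 = 23.067
  Dissatisfied, Rail: 90×38/238 = 14.370
  Dissatisfied, Bike: 90×65/238 = 24.580
Contributions (O − E)²/E:
  (41 − 46.017)²/46.017 = 0.5470
  (39 − 37.933)²/37.933 = 0.0300
  (23 − 23.630)²/23.630 = 0.0168
  (45 − 40.420)²/40.420 = 0.5190
  (33 − 27.983)²/27.983 = 0.8995
  (22 − 23.067)²/23.067 = 0.0494
  (15 − 14.370)²/14.370 = 0.0276
  (20 − 24.580)²/24.580 = 0.8534
χ² = 0.5470 + 0.0300 + 0.0168 + 0.5190 + 0.8995 + 0.0494 + 0.0276 + 0.8534 = 2.94

2.94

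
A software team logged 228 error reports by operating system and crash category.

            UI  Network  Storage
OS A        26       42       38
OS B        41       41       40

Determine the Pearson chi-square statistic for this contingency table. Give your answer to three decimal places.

Row totals: 106, 122. Column totals: 67, 83, 78. Grand total N = 228.
Expected counts (row total × column total / N):
  OS A, UI: 106×67/228 = 31.1491
  OS A, Network: 106×83/228 = 38.5877
  OS A, Storage: 106×78/228 = 36.2632
  OS B, UI: 122×67/228 = 35.8509
  OS B, Network: 122×83/228 = 44.4123
  OS B, Storage: 122×78/228 = 41.7368
Contributions (O − E)²/E:
  (26 − 31.1491)²/31.1491 = 0.8512
  (42 − 38.5877)²/38.5877 = 0.3017
  (38 − 36.2632)²/36.2632 = 0.0832
  (41 − 35.8509)²/35.8509 = 0.7395
  (41 − 44.4123)²/44.4123 = 0.2622
  (40 − 41.7368)²/41.7368 = 0.0723
χ² = 0.8512 + 0.3017 + 0.0832 + 0.7395 + 0.2622 + 0.0723 = 2.310

2.310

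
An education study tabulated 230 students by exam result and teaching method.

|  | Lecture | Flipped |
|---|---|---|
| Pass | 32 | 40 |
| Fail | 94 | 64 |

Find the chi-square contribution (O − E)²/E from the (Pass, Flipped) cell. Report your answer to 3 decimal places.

Row total (Pass) = 72; column total (Flipped) = 104; N = 230.
Expected count E = 72 × 104 / 230 = 32.5565.
Contribution = (O − E)²/E = (40 − 32.5565)² / 32.5565 = 1.702.

1.702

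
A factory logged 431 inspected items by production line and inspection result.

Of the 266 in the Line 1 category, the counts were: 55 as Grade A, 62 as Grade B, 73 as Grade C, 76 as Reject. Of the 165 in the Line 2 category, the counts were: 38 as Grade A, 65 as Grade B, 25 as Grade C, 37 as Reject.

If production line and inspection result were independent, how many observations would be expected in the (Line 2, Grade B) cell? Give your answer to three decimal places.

Row total (Line 2) = 165; column total (Grade B) = 127; grand total N = 431.
Expected count = (row total × column total) / N = 165 × 127 / 431 = 48.619.

48.619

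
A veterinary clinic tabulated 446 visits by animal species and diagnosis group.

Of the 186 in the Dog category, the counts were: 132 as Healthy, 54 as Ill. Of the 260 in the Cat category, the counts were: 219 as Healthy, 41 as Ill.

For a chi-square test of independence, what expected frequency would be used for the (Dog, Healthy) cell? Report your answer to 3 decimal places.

Row total (Dog) = 186; column total (Healthy) = 351; grand total N = 446.
Expected count = (row total × column total) / N = 186 × 351 / 446 = 146.381.

146.381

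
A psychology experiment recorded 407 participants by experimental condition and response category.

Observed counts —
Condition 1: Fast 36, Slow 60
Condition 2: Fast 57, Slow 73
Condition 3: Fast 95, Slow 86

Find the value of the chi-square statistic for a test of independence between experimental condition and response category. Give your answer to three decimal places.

6.091

Row totals: 96, 130, 181. Column totals: 188, 219. Grand total N = 407.
Expected counts (row total × column total / N):
  Condition 1, Fast: 96×188/407 = 44.3440
  Condition 1, Slow: 96×219/407 = 51.6560
  Condition 2, Fast: 130×188/407 = 60.0491
  Condition 2, Slow: 130×219/407 = 69.9509
  Condition 3, Fast: 181×188/407 = 83.6069
  Condition 3, Slow: 181×219/407 = 97.3931
Contributions (O − E)²/E:
  (36 − 44.3440)²/44.3440 = 1.5701
  (60 − 51.6560)²/51.6560 = 1.3478
  (57 − 60.0491)²/60.0491 = 0.1548
  (73 − 69.9509)²/69.9509 = 0.1329
  (95 − 83.6069)²/83.6069 = 1.5525
  (86 − 97.3931)²/97.3931 = 1.3328
χ² = 1.5701 + 1.3478 + 0.1548 + 0.1329 + 1.5525 + 1.3328 = 6.091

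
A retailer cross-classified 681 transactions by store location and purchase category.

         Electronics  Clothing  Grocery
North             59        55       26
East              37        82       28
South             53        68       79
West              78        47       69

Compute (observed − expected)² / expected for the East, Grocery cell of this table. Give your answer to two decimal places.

Row total (East) = 147; column total (Grocery) = 202; N = 681.
Expected count E = 147 × 202 / 681 = 43.604.
Contribution = (O − E)²/E = (28 − 43.604)² / 43.604 = 5.58.

5.58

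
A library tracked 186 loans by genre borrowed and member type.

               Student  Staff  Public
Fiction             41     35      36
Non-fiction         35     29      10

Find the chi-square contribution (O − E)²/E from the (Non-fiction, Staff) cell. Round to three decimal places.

0.492

Row total (Non-fiction) = 74; column total (Staff) = 64; N = 186.
Expected count E = 74 × 64 / 186 = 25.46237.
Contribution = (O − E)²/E = (29 − 25.46237)² / 25.46237 = 0.492.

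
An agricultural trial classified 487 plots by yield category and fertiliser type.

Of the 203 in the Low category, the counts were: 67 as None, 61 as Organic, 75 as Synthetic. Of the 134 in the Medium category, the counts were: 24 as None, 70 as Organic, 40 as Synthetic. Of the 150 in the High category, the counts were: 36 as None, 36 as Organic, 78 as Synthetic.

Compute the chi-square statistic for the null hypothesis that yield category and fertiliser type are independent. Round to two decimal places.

Row totals: 203, 134, 150. Column totals: 127, 167, 193. Grand total N = 487.
Expected counts (row total × column total / N):
  Low, None: 203×127/487 = 52.938
  Low, Organic: 203×167/487 = 69.612
  Low, Synthetic: 203×193/487 = 80.450
  Medium, None: 134×127/487 = 34.945
  Medium, Organic: 134×167/487 = 45.951
  Medium, Synthetic: 134×193/487 = 53.105
  High, None: 150×127/487 = 39.117
  High, Organic: 150×167/487 = 51.437
  High, Synthetic: 150×193/487 = 59.446
Contributions (O − E)²/E:
  (67 − 52.938)²/52.938 = 3.7353
  (61 − 69.612)²/69.612 = 1.0654
  (75 − 80.450)²/80.450 = 0.3692
  (24 − 34.945)²/34.945 = 3.4280
  (70 − 45.951)²/45.951 = 12.5863
  (40 − 53.105)²/53.105 = 3.2340
  (36 − 39.117)²/39.117 = 0.2484
  (36 − 51.437)²/51.437 = 4.6329
  (78 − 59.446)²/59.446 = 5.7910
χ² = 3.7353 + 1.0654 + 0.3692 + 3.4280 + 12.5863 + 3.2340 + 0.2484 + 4.6329 + 5.7910 = 35.09

35.09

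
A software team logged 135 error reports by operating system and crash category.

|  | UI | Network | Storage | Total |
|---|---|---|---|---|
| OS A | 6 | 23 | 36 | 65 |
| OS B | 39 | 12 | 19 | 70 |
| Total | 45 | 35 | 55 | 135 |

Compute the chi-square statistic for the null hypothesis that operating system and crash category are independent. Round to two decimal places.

32.77

Grand total N = 135.
Expected counts (row total × column total / N):
  OS A, UI: 65×45/135 = 21.667
  OS A, Network: 65×35/135 = 16.852
  OS A, Storage: 65×55/135 = 26.481
  OS B, UI: 70×45/135 = 23.333
  OS B, Network: 70×35/135 = 18.148
  OS B, Storage: 70×55/135 = 28.519
Contributions (O − E)²/E:
  (6 − 21.667)²/21.667 = 11.3285
  (23 − 16.852)²/16.852 = 2.2429
  (36 − 26.481)²/26.481 = 3.4217
  (39 − 23.333)²/23.333 = 10.5196
  (12 − 18.148)²/18.148 = 2.0828
  (19 − 28.519)²/28.519 = 3.1772
χ² = 11.3285 + 2.2429 + 3.4217 + 10.5196 + 2.0828 + 3.1772 = 32.77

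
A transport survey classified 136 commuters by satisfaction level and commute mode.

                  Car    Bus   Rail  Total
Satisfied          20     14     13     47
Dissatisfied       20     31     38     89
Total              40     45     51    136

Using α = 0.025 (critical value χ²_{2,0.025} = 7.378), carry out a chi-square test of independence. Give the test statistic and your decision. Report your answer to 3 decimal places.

6.308; fail to reject H₀

Grand total N = 136.
Expected counts (row total × column total / N):
  Satisfied, Car: 47×40/136 = 13.8235
  Satisfied, Bus: 47×45/136 = 15.5515
  Satisfied, Rail: 47×51/136 = 17.6250
  Dissatisfied, Car: 89×40/136 = 26.1765
  Dissatisfied, Bus: 89×45/136 = 29.4485
  Dissatisfied, Rail: 89×51/136 = 33.3750
Contributions (O − E)²/E:
  (20 − 13.8235)²/13.8235 = 2.7597
  (14 − 15.5515)²/15.5515 = 0.1548
  (13 − 17.6250)²/17.6250 = 1.2137
  (20 − 26.1765)²/26.1765 = 1.4574
  (31 − 29.4485)²/29.4485 = 0.0817
  (38 − 33.3750)²/33.3750 = 0.6409
χ² = 2.7597 + 0.1548 + 1.2137 + 1.4574 + 0.0817 + 0.6409 = 6.308
df = (2−1)(3−1) = 2. Since 6.308 < 7.378, fail to reject the null hypothesis of independence at α = 0.025.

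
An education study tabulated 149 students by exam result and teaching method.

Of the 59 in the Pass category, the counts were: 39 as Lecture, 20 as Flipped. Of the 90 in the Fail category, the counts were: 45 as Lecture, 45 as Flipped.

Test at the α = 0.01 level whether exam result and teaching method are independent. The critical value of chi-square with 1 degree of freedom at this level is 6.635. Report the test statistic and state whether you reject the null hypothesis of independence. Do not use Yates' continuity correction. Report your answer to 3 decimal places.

3.757; fail to reject H₀

Row totals: 59, 90. Column totals: 84, 65. Grand total N = 149.
Expected counts (row total × column total / N):
  Pass, Lecture: 59×84/149 = 33.2617
  Pass, Flipped: 59×65/149 = 25.7383
  Fail, Lecture: 90×84/149 = 50.7383
  Fail, Flipped: 90×65/149 = 39.2617
Contributions (O − E)²/E:
  (39 − 33.2617)²/33.2617 = 0.9900
  (20 − 25.7383)²/25.7383 = 1.2793
  (45 − 50.7383)²/50.7383 = 0.6490
  (45 − 39.2617)²/39.2617 = 0.8387
χ² = 0.9900 + 1.2793 + 0.6490 + 0.8387 = 3.757
df = (2−1)(2−1) = 1. Since 3.757 < 6.635, fail to reject the null hypothesis of independence at α = 0.01.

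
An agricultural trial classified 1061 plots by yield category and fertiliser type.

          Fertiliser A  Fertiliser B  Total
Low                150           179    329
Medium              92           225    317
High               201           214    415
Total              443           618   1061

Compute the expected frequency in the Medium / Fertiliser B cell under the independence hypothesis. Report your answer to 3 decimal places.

184.643

Row total (Medium) = 317; column total (Fertiliser B) = 618; grand total N = 1061.
Expected count = (row total × column total) / N = 317 × 618 / 1061 = 184.643.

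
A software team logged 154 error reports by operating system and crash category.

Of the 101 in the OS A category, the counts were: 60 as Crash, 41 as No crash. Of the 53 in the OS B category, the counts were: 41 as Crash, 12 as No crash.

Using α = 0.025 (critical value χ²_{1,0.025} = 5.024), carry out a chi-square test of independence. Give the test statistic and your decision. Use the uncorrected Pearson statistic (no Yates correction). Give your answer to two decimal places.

Row totals: 101, 53. Column totals: 101, 53. Grand total N = 154.
Expected counts (row total × column total / N):
  OS A, Crash: 101×101/154 = 66.240
  OS A, No crash: 101×53/154 = 34.760
  OS B, Crash: 53×101/154 = 34.760
  OS B, No crash: 53×53/154 = 18.240
Contributions (O − E)²/E:
  (60 − 66.240)²/66.240 = 0.5878
  (41 − 34.760)²/34.760 = 1.1202
  (41 − 34.760)²/34.760 = 1.1202
  (12 − 18.240)²/18.240 = 2.1347
χ² = 0.5878 + 1.1202 + 1.1202 + 2.1347 = 4.96
df = (2−1)(2−1) = 1. Since 4.96 < 5.024, fail to reject the null hypothesis of independence at α = 0.025.

4.96; fail to reject H₀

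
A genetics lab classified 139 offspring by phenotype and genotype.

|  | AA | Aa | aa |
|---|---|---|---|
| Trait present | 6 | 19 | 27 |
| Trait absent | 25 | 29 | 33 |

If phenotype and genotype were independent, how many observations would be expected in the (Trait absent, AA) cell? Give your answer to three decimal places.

19.403

Row total (Trait absent) = 87; column total (AA) = 31; grand total N = 139.
Expected count = (row total × column total) / N = 87 × 31 / 139 = 19.403.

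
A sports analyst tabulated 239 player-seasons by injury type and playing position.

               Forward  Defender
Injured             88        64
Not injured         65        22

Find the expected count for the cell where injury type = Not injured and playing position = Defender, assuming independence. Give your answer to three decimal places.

31.305

Row total (Not injured) = 87; column total (Defender) = 86; grand total N = 239.
Expected count = (row total × column total) / N = 87 × 86 / 239 = 31.305.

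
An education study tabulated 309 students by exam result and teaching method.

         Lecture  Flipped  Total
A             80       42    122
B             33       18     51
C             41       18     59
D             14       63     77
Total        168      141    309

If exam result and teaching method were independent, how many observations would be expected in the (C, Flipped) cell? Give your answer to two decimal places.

26.92

Row total (C) = 59; column total (Flipped) = 141; grand total N = 309.
Expected count = (row total × column total) / N = 59 × 141 / 309 = 26.92.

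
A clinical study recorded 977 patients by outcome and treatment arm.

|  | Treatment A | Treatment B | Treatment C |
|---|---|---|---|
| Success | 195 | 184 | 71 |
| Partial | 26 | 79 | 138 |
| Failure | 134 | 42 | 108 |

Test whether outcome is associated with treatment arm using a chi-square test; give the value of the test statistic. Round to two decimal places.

Row totals: 450, 243, 284. Column totals: 355, 305, 317. Grand total N = 977.
Expected counts (row total × column total / N):
  Success, Treatment A: 450×355/977 = 163.5107
  Success, Treatment B: 450×305/977 = 140.4811
  Success, Treatment C: 450×317/977 = 146.0082
  Partial, Treatment A: 243×355/977 = 88.2958
  Partial, Treatment B: 243×305/977 = 75.8598
  Partial, Treatment C: 243×317/977 = 78.8444
  Failure, Treatment A: 284×355/977 = 103.1934
  Failure, Treatment B: 284×305/977 = 88.6592
  Failure, Treatment C: 284×317/977 = 92.1474
Contributions (O − E)²/E:
  (195 − 163.5107)²/163.5107 = 6.0643
  (184 − 140.4811)²/140.4811 = 13.4815
  (71 − 146.0082)²/146.0082 = 38.5337
  (26 − 88.2958)²/88.2958 = 43.9519
  (79 − 75.8598)²/75.8598 = 0.1300
  (138 − 78.8444)²/78.8444 = 44.3834
  (134 − 103.1934)²/103.1934 = 9.1968
  (42 − 88.6592)²/88.6592 = 24.5556
  (108 − 92.1474)²/92.1474 = 2.7272
χ² = 6.0643 + 13.4815 + 38.5337 + 43.9519 + 0.1300 + 44.3834 + 9.1968 + 24.5556 + 2.7272 = 183.02

183.02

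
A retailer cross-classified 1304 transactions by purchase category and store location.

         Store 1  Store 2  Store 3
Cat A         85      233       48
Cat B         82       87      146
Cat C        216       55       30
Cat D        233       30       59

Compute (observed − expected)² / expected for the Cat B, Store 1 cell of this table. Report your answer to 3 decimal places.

29.991

Row total (Cat B) = 315; column total (Store 1) = 616; N = 1304.
Expected count E = 315 × 616 / 1304 = 148.80368.
Contribution = (O − E)²/E = (82 − 148.80368)² / 148.80368 = 29.991.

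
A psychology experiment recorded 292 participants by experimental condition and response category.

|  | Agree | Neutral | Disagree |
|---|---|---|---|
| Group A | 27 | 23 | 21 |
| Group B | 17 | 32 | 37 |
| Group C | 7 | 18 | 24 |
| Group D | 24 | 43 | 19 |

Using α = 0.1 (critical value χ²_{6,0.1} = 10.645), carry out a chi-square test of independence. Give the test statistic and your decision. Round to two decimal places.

Row totals: 71, 86, 49, 86. Column totals: 75, 116, 101. Grand total N = 292.
Expected counts (row total × column total / N):
  Group A, Agree: 71×75/292 = 18.236
  Group A, Neutral: 71×116/292 = 28.205
  Group A, Disagree: 71×101/292 = 24.558
  Group B, Agree: 86×75/292 = 22.089
  Group B, Neutral: 86×116/292 = 34.164
  Group B, Disagree: 86×101/292 = 29.747
  Group C, Agree: 49×75/292 = 12.586
  Group C, Neutral: 49×116/292 = 19.466
  Group C, Disagree: 49×101/292 = 16.949
  Group D, Agree: 86×75/292 = 22.089
  Group D, Neutral: 86×116/292 = 34.164
  Group D, Disagree: 86×101/292 = 29.747
Contributions (O − E)²/E:
  (27 − 18.236)²/18.236 = 4.2119
  (23 − 28.205)²/28.205 = 0.9605
  (21 − 24.558)²/24.558 = 0.5155
  (17 − 22.089)²/22.089 = 1.1724
  (32 − 34.164)²/34.164 = 0.1371
  (37 − 29.747)²/29.747 = 1.7684
  (7 − 12.586)²/12.586 = 2.4792
  (18 − 19.466)²/19.466 = 0.1104
  (24 − 16.949)²/16.949 = 2.9333
  (24 − 22.089)²/22.089 = 0.1653
  (43 − 34.164)²/34.164 = 2.2853
  (19 − 29.747)²/29.747 = 3.8827
χ² = 4.2119 + 0.9605 + 0.5155 + 1.1724 + 0.1371 + 1.7684 + 2.4792 + 0.1104 + 2.9333 + 0.1653 + 2.2853 + 3.8827 = 20.62
df = (4−1)(3−1) = 6. Since 20.62 > 10.645, reject the null hypothesis of independence at α = 0.1.

20.62; reject H₀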